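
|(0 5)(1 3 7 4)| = 4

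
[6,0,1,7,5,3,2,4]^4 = [0,1,2,3,4,5,6,7]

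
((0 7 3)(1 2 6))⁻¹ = (0 3 7)(1 6 2)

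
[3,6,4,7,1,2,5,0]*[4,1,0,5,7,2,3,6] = [5,3,7,6,1,0,2,4]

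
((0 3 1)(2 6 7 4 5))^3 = (2 4 6 5 7)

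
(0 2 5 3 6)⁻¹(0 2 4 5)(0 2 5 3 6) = (2 5 4 3)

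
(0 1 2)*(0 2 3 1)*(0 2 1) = (0 2 1 3)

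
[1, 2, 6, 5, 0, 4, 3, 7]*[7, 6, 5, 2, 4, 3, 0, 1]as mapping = [0→6, 1→5, 2→0, 3→3, 4→7, 5→4, 6→2, 7→1]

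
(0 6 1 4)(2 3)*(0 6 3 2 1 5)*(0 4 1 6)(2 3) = (0 2 3 6 5 4)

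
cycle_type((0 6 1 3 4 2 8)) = 7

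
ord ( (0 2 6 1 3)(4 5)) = 10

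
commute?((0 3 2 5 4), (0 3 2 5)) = no:(0 3 2 5 4)*(0 3 2 5) = (0 2)(3 5 4), (0 3 2 5)*(0 3 2 5 4) = (0 2 4)(3 5)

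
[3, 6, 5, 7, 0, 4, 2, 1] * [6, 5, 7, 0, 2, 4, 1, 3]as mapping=[0→0, 1→1, 2→4, 3→3, 4→6, 5→2, 6→7, 7→5]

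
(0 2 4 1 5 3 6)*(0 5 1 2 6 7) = (0 6 5 3 7)(2 4)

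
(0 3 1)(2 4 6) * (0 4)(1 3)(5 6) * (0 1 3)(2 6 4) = (0 3)(1 2)(4 5)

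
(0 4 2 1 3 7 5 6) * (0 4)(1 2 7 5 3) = (3 5 6 4 7)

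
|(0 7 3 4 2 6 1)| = 7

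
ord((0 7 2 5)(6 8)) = 4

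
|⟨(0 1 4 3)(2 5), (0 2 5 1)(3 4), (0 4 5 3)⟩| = 720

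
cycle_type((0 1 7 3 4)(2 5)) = 2.5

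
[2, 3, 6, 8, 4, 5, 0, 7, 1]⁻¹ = [6, 8, 0, 1, 4, 5, 2, 7, 3]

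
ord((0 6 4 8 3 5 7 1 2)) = 9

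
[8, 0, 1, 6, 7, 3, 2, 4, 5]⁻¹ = [1, 2, 6, 5, 7, 8, 3, 4, 0]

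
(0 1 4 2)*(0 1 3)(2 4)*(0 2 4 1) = (0 3 2)(1 4)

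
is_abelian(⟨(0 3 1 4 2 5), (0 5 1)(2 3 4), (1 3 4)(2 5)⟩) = no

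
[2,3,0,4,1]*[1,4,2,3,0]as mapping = [0→2,1→3,2→1,3→0,4→4]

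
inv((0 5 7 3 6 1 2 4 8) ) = (0 8 4 2 1 6 3 7 5) 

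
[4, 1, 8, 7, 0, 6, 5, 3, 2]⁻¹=[4, 1, 8, 7, 0, 6, 5, 3, 2]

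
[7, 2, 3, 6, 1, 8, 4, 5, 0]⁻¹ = [8, 4, 1, 2, 6, 7, 3, 0, 5]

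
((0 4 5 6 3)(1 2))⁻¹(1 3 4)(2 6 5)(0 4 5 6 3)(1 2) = (0 5 2)(1 3 6)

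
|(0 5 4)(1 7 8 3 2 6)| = 6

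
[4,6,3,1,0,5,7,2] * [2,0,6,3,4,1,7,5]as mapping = [0→4,1→7,2→3,3→0,4→2,5→1,6→5,7→6]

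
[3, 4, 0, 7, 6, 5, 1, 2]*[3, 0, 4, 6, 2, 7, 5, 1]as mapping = [0→6, 1→2, 2→3, 3→1, 4→5, 5→7, 6→0, 7→4]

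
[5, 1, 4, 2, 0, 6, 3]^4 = [2, 1, 6, 5, 3, 4, 0]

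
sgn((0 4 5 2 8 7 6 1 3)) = 1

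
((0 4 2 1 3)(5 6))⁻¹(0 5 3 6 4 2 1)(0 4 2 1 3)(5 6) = (0 5 2 1 3 4 6)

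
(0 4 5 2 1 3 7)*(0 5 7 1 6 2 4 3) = (0 3 1)(2 6)(4 7 5)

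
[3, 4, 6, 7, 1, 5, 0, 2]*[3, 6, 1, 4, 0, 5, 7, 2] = [4, 0, 7, 2, 6, 5, 3, 1]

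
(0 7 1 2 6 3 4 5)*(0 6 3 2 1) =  (0 7)(2 3 4 5 6)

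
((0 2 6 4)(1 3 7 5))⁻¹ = (0 4 6 2)(1 5 7 3)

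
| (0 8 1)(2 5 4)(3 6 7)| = 3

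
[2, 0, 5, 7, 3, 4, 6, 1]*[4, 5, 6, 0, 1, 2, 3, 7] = [6, 4, 2, 7, 0, 1, 3, 5]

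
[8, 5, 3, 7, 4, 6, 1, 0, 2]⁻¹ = [7, 6, 8, 2, 4, 1, 5, 3, 0]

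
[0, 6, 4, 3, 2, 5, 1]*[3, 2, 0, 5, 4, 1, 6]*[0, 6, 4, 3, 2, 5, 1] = [3, 1, 2, 5, 0, 6, 4]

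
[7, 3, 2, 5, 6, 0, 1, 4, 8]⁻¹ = [5, 6, 2, 1, 7, 3, 4, 0, 8]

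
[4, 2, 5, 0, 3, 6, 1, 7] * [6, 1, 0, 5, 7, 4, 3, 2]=[7, 0, 4, 6, 5, 3, 1, 2]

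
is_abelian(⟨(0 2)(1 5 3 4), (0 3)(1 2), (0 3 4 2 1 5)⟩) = no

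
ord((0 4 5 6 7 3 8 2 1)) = 9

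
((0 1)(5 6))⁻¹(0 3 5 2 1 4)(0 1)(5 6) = (0 4 1 3 6 2)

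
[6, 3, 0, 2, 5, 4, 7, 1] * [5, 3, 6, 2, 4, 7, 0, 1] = [0, 2, 5, 6, 7, 4, 1, 3] 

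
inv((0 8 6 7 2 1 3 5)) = (0 5 3 1 2 7 6 8)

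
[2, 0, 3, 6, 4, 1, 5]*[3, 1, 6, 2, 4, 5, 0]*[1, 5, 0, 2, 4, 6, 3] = [3, 2, 0, 1, 4, 5, 6]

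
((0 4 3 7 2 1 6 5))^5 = (0 1 3 5 2 4 6 7)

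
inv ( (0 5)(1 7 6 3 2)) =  (0 5)(1 2 3 6 7)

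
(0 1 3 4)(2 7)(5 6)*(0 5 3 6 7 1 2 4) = (0 2 1 6 3)(4 5 7)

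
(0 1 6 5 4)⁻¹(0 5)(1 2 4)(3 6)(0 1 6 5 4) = (0 6 2)(1 4)(3 5)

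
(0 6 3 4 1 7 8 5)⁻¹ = (0 5 8 7 1 4 3 6)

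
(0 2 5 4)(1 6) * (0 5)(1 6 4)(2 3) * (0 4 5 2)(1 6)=(0 3)(1 5 6)(2 4)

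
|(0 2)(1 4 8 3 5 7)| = 6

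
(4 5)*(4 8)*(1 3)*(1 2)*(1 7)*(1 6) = (1 3 2 7 6) (4 5 8) 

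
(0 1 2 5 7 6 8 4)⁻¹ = (0 4 8 6 7 5 2 1)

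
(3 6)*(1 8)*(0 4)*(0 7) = (0 4 7)(1 8)(3 6)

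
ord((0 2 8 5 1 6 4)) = 7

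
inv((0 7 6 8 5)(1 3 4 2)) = (0 5 8 6 7)(1 2 4 3)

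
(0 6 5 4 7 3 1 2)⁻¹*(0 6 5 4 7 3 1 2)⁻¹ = (0 1 7 5)(2 3 4 6)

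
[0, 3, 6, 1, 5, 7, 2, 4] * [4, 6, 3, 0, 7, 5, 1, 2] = [4, 0, 1, 6, 5, 2, 3, 7]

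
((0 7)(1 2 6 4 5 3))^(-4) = (1 6 5)(2 4 3)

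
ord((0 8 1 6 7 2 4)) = 7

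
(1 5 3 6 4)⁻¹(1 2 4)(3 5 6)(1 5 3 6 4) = (1 5 2)(3 4 6)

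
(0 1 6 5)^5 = (0 1 6 5)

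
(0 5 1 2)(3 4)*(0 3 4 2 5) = (1 5)(2 3)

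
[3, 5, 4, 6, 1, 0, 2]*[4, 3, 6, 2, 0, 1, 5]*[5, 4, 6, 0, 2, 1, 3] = [6, 4, 5, 1, 0, 2, 3]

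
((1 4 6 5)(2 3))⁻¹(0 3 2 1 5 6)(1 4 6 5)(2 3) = (0 2 3 4 1 5)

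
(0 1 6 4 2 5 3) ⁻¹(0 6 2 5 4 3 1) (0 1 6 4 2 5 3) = (0 6 1 4 5 3 2) 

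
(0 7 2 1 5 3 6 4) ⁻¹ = (0 4 6 3 5 1 2 7) 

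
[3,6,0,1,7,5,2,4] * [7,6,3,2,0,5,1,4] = [2,1,7,6,4,5,3,0]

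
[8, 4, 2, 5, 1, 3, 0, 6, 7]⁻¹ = [6, 4, 2, 5, 1, 3, 7, 8, 0]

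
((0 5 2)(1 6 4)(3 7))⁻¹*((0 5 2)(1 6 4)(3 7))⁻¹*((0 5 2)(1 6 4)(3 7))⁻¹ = (3 7)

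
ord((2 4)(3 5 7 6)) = 4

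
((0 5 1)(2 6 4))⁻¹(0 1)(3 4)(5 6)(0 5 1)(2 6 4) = (0 5)(1 4)(2 3)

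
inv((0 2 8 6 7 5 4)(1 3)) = (0 4 5 7 6 8 2)(1 3)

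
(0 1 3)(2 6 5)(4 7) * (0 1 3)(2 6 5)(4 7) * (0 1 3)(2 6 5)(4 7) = (4 7)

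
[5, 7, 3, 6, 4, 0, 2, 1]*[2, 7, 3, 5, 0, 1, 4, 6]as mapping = [0→1, 1→6, 2→5, 3→4, 4→0, 5→2, 6→3, 7→7]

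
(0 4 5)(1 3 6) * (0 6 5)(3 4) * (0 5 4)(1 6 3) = (0 1)(3 4 5)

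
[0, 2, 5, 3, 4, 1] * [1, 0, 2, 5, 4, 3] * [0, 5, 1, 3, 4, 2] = [5, 1, 3, 2, 4, 0]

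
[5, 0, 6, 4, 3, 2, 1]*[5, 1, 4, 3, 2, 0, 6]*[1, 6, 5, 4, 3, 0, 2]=[1, 0, 2, 5, 4, 3, 6]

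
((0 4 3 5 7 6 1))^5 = (0 6 5 4 1 7 3)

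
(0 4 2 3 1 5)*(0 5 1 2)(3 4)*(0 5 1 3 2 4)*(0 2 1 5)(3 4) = (0 1 4)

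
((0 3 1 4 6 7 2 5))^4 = (0 6)(1 2)(3 7)(4 5)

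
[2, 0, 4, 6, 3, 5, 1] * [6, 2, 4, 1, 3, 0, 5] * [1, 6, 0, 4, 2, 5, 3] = [2, 3, 4, 5, 6, 1, 0]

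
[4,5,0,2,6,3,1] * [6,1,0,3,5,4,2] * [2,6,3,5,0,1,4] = [1,0,4,2,3,5,6]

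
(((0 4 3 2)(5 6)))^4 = ()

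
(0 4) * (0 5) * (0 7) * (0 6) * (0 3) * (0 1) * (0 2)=(0 4 5 7 6 3 1 2)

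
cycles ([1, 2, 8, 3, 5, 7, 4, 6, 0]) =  (0 1 2 8)(4 5 7 6)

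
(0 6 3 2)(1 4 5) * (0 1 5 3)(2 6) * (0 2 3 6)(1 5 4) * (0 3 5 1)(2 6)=(0 5 4 2 1)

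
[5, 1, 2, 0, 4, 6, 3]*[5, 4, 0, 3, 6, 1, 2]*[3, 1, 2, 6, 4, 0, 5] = [1, 4, 3, 0, 5, 2, 6]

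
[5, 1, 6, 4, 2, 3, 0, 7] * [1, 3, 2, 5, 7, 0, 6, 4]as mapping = [0→0, 1→3, 2→6, 3→7, 4→2, 5→5, 6→1, 7→4]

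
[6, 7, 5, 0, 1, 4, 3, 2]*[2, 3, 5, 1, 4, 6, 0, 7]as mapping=[0→0, 1→7, 2→6, 3→2, 4→3, 5→4, 6→1, 7→5]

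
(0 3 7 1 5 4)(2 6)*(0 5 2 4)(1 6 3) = (0 1 2 3 7 6 4 5)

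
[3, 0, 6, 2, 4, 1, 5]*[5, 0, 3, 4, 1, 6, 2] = [4, 5, 2, 3, 1, 0, 6]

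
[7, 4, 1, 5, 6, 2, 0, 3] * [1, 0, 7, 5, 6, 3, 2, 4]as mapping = [0→4, 1→6, 2→0, 3→3, 4→2, 5→7, 6→1, 7→5]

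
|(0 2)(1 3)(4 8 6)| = 6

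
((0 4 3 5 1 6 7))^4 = (0 1 4 6 3 7 5)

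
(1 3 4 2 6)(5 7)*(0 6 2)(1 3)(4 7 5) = (0 6 3 7 4)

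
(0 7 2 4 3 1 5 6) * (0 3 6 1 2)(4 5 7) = (0 4 6 3 2 5 1 7)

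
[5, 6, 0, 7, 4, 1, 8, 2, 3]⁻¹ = [2, 5, 7, 8, 4, 0, 1, 3, 6]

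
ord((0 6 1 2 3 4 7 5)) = 8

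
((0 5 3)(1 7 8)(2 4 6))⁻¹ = (0 3 5)(1 8 7)(2 6 4)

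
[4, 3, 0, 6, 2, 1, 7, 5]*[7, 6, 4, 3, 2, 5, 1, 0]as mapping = [0→2, 1→3, 2→7, 3→1, 4→4, 5→6, 6→0, 7→5]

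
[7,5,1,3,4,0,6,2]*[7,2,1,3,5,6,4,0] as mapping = [0→0,1→6,2→2,3→3,4→5,5→7,6→4,7→1] 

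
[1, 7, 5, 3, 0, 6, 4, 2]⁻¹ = [4, 0, 7, 3, 6, 2, 5, 1]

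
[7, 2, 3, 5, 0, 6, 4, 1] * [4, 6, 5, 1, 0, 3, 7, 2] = [2, 5, 1, 3, 4, 7, 0, 6]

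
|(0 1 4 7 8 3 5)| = 7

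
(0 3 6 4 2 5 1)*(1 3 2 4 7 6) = (0 2 5 3 1)(6 7)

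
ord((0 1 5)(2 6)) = 6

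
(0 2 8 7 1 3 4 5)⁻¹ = (0 5 4 3 1 7 8 2)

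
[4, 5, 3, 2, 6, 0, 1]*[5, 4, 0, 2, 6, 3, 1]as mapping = [0→6, 1→3, 2→2, 3→0, 4→1, 5→5, 6→4]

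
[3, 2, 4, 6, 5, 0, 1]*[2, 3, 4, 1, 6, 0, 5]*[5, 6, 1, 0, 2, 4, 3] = [6, 2, 3, 4, 5, 1, 0]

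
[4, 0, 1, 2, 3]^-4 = [4, 0, 1, 2, 3]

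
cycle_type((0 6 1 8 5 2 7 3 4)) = 9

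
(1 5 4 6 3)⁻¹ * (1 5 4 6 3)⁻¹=(1 6 5 3 4)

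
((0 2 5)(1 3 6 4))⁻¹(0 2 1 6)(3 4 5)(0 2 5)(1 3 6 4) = (0 6 1)(2 5 3 4)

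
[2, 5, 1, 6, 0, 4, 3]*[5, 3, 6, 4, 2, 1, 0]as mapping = [0→6, 1→1, 2→3, 3→0, 4→5, 5→2, 6→4]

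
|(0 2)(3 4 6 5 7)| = 10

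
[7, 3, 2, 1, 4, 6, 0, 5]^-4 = [0, 1, 2, 3, 4, 5, 6, 7]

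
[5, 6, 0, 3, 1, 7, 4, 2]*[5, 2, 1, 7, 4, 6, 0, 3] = [6, 0, 5, 7, 2, 3, 4, 1]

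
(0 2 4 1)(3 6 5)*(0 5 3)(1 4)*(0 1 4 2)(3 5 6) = (1 6 5)(2 4)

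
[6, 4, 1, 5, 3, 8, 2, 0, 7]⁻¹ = [7, 2, 6, 4, 1, 3, 0, 8, 5]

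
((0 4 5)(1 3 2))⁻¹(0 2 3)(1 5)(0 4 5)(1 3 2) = (0 3)(1 2 4)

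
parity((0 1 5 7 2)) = even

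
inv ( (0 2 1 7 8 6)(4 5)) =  (0 6 8 7 1 2)(4 5)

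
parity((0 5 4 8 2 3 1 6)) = odd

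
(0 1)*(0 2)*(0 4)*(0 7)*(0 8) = (0 1 2 4 7 8)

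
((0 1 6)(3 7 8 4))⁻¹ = (0 6 1)(3 4 8 7)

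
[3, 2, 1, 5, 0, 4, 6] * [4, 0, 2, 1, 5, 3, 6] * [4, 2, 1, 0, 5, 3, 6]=[2, 1, 4, 0, 5, 3, 6]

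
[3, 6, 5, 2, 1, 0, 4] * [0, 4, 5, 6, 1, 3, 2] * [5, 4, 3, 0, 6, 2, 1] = [1, 3, 0, 2, 6, 5, 4]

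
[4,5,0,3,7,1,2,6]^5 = [0,5,2,3,4,1,6,7]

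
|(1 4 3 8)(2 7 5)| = 12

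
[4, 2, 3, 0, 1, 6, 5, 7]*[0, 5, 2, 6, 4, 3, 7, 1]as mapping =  [0→4, 1→2, 2→6, 3→0, 4→5, 5→7, 6→3, 7→1]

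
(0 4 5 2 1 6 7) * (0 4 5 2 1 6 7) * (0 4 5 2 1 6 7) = (0 2 7 5 6 4 1)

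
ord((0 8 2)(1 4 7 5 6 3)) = 6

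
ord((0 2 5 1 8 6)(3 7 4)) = 6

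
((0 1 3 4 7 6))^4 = (0 7 3)(1 6 4)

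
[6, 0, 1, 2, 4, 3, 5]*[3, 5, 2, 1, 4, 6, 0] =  [0, 3, 5, 2, 4, 1, 6]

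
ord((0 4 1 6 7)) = 5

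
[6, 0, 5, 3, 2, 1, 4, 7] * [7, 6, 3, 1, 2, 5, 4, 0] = [4, 7, 5, 1, 3, 6, 2, 0]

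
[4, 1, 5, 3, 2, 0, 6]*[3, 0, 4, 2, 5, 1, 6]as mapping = [0→5, 1→0, 2→1, 3→2, 4→4, 5→3, 6→6]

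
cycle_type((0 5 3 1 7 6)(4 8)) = 2.6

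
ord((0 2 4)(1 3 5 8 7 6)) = 6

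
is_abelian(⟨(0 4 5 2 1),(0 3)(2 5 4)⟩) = no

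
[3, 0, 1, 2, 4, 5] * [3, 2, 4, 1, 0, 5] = [1, 3, 2, 4, 0, 5]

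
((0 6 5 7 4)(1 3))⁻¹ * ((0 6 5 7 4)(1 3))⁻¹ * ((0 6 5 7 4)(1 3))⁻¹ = (0 5 4 6 7)(1 3)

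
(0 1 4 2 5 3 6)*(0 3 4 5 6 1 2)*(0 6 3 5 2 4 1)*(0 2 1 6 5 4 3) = (0 3 2)(4 5 6)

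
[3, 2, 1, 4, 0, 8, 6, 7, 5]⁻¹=[4, 2, 1, 0, 3, 8, 6, 7, 5]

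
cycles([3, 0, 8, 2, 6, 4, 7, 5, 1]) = (0 3 2 8 1)(4 6 7 5)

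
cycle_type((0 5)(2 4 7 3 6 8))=2.6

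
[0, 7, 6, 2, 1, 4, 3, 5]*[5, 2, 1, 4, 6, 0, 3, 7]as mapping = [0→5, 1→7, 2→3, 3→1, 4→2, 5→6, 6→4, 7→0]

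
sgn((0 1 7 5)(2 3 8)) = -1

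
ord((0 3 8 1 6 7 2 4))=8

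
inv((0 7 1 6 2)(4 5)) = (0 2 6 1 7)(4 5)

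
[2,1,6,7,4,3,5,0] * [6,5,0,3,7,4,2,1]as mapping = [0→0,1→5,2→2,3→1,4→7,5→3,6→4,7→6]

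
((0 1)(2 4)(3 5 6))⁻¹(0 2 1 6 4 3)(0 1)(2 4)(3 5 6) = (0 3 2 5 1 4)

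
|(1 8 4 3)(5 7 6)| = 12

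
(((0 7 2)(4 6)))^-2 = (0 7 2)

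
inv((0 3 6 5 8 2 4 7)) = (0 7 4 2 8 5 6 3)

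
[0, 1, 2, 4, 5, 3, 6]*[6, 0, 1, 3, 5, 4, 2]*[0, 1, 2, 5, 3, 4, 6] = [6, 0, 1, 4, 3, 5, 2]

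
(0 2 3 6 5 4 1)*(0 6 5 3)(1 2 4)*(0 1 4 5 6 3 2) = (0 5 4)(1 3 6 2)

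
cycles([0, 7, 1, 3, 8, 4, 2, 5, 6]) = (1 7 5 4 8 6 2)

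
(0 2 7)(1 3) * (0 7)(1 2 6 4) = (0 6 4 1 3 2)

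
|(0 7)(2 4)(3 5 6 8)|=4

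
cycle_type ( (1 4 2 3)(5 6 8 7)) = 4^2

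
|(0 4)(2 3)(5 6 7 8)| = 4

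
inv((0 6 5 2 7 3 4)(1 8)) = (0 4 3 7 2 5 6)(1 8)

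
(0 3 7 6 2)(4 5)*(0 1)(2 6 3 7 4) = (0 7 3 4 5 2 1)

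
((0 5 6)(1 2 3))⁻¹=(0 6 5)(1 3 2)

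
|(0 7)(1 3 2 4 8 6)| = 6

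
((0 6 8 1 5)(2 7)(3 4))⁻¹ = (0 5 1 8 6)(2 7)(3 4)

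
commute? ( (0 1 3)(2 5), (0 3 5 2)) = no: (0 1 3)(2 5) * (0 3 5 2) = (0 1 5), (0 3 5 2) * (0 1 3)(2 5) = (1 3 2)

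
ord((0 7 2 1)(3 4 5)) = 12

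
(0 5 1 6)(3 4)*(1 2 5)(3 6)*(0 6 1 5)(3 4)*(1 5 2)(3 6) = (0 2)(1 4 5)(3 6)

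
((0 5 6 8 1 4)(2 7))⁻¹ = (0 4 1 8 6 5)(2 7)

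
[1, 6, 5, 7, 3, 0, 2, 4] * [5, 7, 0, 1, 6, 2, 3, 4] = [7, 3, 2, 4, 1, 5, 0, 6]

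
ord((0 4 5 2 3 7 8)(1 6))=14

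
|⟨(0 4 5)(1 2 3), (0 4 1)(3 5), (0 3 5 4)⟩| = 720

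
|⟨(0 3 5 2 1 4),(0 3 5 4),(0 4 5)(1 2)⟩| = 720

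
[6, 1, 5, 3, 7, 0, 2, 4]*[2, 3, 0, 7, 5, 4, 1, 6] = [1, 3, 4, 7, 6, 2, 0, 5]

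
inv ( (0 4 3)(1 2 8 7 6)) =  (0 3 4)(1 6 7 8 2)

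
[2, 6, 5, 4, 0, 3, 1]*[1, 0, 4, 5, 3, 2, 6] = [4, 6, 2, 3, 1, 5, 0]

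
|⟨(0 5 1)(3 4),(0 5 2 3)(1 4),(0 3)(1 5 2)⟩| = 720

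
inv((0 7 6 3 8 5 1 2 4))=(0 4 2 1 5 8 3 6 7)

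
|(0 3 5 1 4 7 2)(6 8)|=14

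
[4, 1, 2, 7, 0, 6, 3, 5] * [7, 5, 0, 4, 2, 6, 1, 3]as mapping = [0→2, 1→5, 2→0, 3→3, 4→7, 5→1, 6→4, 7→6]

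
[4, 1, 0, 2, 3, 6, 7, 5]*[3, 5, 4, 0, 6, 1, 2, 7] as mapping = [0→6, 1→5, 2→3, 3→4, 4→0, 5→2, 6→7, 7→1] 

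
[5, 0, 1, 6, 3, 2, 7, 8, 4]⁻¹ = [1, 2, 5, 4, 8, 0, 3, 6, 7]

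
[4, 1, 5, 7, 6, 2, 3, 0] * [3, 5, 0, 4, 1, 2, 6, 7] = [1, 5, 2, 7, 6, 0, 4, 3]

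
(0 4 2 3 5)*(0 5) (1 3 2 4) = (0 1 3) 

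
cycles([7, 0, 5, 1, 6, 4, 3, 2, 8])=(0 7 2 5 4 6 3 1)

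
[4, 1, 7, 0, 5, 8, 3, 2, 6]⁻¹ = [3, 1, 7, 6, 0, 4, 8, 2, 5]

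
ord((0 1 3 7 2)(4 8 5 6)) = 20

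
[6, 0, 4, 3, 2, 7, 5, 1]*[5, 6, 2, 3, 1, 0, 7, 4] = [7, 5, 1, 3, 2, 4, 0, 6]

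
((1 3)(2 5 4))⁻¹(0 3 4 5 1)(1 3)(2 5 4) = (0 1 2 4 3)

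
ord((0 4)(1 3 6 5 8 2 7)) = 14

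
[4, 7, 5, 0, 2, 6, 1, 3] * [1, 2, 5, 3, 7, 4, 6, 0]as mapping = [0→7, 1→0, 2→4, 3→1, 4→5, 5→6, 6→2, 7→3]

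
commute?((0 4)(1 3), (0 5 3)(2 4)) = no:(0 4)(1 3)*(0 5 3)(2 4) = (0 2 4 5 3 1), (0 5 3)(2 4)*(0 4)(1 3) = (0 5 1 3 4 2)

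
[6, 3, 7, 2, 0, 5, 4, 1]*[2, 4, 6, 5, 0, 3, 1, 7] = [1, 5, 7, 6, 2, 3, 0, 4]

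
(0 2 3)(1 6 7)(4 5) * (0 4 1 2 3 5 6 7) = (0 3 4 6)(1 7 2 5)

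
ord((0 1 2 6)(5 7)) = 4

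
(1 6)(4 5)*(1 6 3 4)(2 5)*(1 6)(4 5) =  (1 3 5 6)(2 4)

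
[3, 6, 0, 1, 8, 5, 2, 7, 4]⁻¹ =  [2, 3, 6, 0, 8, 5, 1, 7, 4]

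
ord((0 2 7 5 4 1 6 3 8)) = 9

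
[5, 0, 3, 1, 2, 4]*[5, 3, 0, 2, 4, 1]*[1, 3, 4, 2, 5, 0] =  [3, 0, 4, 2, 1, 5] 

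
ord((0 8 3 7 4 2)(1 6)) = 6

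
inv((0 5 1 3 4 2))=(0 2 4 3 1 5)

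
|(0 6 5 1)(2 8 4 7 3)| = 20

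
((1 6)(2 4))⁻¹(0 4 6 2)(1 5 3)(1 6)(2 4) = (0 2 1 4)(3 6 5)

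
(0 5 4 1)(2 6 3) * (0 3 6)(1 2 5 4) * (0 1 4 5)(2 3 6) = (0 5 4 3)(1 6 2)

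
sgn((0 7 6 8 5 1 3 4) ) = -1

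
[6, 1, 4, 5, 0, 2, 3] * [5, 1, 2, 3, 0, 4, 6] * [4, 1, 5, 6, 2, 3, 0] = [0, 1, 4, 2, 3, 5, 6]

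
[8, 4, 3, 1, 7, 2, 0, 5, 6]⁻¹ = [6, 3, 5, 2, 1, 7, 8, 4, 0]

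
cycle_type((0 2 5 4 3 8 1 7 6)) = 9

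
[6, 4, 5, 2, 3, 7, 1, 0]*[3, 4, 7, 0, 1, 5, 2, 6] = [2, 1, 5, 7, 0, 6, 4, 3]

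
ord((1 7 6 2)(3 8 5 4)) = 4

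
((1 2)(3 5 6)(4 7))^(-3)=(1 2)(4 7)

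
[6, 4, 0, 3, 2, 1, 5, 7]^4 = [4, 6, 1, 3, 5, 0, 2, 7]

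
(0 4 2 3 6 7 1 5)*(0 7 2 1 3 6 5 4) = (1 4)(2 6)(3 5 7)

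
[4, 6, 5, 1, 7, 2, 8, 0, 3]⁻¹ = [7, 3, 5, 8, 0, 2, 1, 4, 6]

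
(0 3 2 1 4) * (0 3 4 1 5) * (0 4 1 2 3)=(0 1 2 5 4)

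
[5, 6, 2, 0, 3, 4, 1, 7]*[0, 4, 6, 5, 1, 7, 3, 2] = [7, 3, 6, 0, 5, 1, 4, 2] 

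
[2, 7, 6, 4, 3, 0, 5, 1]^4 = [0, 1, 2, 3, 4, 5, 6, 7]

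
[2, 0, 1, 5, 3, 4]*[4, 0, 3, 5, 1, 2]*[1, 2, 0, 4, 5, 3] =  [4, 5, 1, 0, 3, 2]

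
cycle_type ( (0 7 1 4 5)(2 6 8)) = 3.5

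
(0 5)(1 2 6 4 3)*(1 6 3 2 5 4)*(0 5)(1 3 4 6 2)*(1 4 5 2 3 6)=(0 1)(2 5)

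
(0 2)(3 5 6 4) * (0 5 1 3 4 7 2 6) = (0 6 7 2 5)(1 3)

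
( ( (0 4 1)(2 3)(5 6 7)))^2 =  (0 1 4)(5 7 6)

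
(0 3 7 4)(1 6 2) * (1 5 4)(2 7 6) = (0 3 6 7 1 2 5 4)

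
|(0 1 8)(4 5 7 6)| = 12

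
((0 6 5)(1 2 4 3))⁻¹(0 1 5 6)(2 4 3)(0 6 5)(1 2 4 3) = (0 5 6 2)(1 4 3)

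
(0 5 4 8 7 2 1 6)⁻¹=(0 6 1 2 7 8 4 5)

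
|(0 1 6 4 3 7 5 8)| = 8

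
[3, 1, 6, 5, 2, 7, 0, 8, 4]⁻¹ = [6, 1, 4, 0, 8, 3, 2, 5, 7]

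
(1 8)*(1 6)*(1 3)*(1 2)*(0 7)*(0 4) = (0 7 4)(1 8 6 3 2)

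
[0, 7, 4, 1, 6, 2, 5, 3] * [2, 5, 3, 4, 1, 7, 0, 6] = [2, 6, 1, 5, 0, 3, 7, 4]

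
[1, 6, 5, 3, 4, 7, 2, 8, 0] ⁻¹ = [8, 0, 6, 3, 4, 2, 1, 5, 7] 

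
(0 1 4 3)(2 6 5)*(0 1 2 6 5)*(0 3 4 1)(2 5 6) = (0 5 2 6 3)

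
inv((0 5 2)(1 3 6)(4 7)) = (0 2 5)(1 6 3)(4 7)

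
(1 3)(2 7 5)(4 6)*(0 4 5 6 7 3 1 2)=(0 4 7 6 5)(2 3)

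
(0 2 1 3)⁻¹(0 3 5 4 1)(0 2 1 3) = (0 5 4 3 2)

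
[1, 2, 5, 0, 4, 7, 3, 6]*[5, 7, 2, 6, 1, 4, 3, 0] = [7, 2, 4, 5, 1, 0, 6, 3]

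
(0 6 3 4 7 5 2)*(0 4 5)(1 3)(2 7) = (0 6 1 3 5 7)(2 4)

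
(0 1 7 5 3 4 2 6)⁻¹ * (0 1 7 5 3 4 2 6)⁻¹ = (0 2 3 7)(1 6 4 5)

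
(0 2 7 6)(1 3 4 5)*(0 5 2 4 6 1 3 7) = (0 4 2)(1 7)(3 6 5)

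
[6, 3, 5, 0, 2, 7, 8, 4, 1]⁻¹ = [3, 8, 4, 1, 7, 2, 0, 5, 6]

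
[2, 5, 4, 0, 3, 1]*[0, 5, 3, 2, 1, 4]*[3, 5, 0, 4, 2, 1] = [4, 2, 5, 3, 0, 1]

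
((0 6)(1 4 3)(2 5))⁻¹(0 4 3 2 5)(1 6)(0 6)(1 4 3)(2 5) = (0 4)(1 5 2 6 3)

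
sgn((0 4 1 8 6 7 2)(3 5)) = -1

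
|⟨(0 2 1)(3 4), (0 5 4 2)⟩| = 720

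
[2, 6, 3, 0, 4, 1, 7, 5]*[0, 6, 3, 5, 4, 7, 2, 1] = [3, 2, 5, 0, 4, 6, 1, 7]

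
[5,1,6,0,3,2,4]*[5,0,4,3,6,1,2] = [1,0,2,5,3,4,6]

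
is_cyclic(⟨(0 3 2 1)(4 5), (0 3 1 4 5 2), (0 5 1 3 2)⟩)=no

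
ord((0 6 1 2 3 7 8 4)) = 8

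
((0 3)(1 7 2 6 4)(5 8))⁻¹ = (0 3)(1 4 6 2 7)(5 8)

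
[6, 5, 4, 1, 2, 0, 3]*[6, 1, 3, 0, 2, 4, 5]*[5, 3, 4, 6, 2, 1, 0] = [1, 2, 4, 3, 6, 0, 5]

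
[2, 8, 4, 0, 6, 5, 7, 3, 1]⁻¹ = [3, 8, 0, 7, 2, 5, 4, 6, 1]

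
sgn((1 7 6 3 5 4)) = -1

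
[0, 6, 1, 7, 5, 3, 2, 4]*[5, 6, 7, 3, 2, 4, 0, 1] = [5, 0, 6, 1, 4, 3, 7, 2]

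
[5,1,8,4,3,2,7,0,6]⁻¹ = [7,1,5,4,3,0,8,6,2]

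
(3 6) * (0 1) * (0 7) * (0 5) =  (0 1 7 5)(3 6)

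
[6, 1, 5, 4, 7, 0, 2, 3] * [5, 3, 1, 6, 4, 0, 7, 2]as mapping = [0→7, 1→3, 2→0, 3→4, 4→2, 5→5, 6→1, 7→6]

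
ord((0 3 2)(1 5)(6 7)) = 6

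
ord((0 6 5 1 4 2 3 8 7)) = 9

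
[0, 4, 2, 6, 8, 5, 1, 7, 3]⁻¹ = [0, 6, 2, 8, 1, 5, 3, 7, 4]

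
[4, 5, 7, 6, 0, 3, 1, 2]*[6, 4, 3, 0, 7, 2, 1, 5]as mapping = [0→7, 1→2, 2→5, 3→1, 4→6, 5→0, 6→4, 7→3]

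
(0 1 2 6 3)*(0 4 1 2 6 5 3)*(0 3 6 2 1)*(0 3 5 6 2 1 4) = (0 4 3)(2 6 5)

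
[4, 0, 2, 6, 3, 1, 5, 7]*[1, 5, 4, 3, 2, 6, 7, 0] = [2, 1, 4, 7, 3, 5, 6, 0]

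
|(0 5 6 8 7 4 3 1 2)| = 9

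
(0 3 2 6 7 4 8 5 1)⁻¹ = (0 1 5 8 4 7 6 2 3)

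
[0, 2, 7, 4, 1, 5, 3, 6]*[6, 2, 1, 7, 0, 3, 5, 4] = [6, 1, 4, 0, 2, 3, 7, 5]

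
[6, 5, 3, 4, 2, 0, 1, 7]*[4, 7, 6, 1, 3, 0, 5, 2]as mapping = [0→5, 1→0, 2→1, 3→3, 4→6, 5→4, 6→7, 7→2]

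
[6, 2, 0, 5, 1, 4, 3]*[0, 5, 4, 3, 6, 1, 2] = [2, 4, 0, 1, 5, 6, 3]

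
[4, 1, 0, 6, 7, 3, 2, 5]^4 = [3, 1, 5, 4, 6, 0, 7, 2]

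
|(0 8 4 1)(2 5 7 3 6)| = 20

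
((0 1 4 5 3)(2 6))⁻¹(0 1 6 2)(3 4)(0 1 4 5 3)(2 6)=(0 5)(1 4 2 6)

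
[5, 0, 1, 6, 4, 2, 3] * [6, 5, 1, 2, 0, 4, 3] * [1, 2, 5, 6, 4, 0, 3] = [4, 3, 0, 6, 1, 2, 5]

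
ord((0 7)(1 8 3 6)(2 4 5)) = 12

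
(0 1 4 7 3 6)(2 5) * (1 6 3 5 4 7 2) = (0 6)(1 7 5)(2 4)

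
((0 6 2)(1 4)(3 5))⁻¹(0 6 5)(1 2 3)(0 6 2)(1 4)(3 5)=(0 5 4)(2 3 6)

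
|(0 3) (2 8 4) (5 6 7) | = 6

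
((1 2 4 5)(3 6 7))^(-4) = (3 7 6)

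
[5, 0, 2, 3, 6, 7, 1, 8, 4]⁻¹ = [1, 6, 2, 3, 8, 0, 4, 5, 7]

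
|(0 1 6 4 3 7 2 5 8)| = 9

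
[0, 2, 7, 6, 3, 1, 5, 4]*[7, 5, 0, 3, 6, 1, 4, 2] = [7, 0, 2, 4, 3, 5, 1, 6]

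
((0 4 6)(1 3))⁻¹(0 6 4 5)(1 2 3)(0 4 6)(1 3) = (0 6 5 4)(1 3 2)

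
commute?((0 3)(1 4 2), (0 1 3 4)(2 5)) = no:(0 3)(1 4 2)*(0 1 3 4)(2 5) = (0 4 5 2 3 1), (0 1 3 4)(2 5)*(0 3)(1 4 2) = (0 4 3 2 5 1)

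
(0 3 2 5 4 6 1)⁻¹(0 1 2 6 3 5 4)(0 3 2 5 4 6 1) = (0 5 1 2 4 6 3)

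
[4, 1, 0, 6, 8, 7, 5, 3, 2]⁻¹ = [2, 1, 8, 7, 0, 6, 3, 5, 4]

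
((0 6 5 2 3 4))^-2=(0 3 5)(2 6 4)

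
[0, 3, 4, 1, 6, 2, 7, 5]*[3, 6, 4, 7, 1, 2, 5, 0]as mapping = [0→3, 1→7, 2→1, 3→6, 4→5, 5→4, 6→0, 7→2]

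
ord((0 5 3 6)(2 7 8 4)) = 4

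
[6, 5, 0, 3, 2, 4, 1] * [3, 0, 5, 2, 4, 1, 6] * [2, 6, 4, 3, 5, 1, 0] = [0, 6, 3, 4, 1, 5, 2]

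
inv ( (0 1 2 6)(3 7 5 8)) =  (0 6 2 1)(3 8 5 7)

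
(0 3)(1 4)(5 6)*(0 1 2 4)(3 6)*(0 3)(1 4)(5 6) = (0 5)(1 3 4 2)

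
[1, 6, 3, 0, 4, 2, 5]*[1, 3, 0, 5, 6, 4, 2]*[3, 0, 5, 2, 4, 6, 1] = [2, 5, 6, 0, 1, 3, 4]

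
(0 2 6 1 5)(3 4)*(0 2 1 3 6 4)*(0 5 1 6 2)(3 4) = (0 6 4 2 3 5)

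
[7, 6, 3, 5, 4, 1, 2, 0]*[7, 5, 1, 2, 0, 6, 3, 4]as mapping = [0→4, 1→3, 2→2, 3→6, 4→0, 5→5, 6→1, 7→7]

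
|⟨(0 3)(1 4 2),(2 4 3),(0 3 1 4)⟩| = 120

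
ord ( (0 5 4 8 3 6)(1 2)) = 6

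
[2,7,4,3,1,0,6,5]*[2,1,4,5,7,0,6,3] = [4,3,7,5,1,2,6,0]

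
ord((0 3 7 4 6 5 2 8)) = 8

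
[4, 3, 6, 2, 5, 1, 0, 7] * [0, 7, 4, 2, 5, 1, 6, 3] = [5, 2, 6, 4, 1, 7, 0, 3]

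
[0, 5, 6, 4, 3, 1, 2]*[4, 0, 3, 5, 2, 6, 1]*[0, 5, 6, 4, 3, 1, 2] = [3, 2, 5, 6, 1, 0, 4]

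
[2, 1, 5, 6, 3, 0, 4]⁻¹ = [5, 1, 0, 4, 6, 2, 3]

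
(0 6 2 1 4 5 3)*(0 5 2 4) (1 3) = (0 6 4 2 3 5 1) 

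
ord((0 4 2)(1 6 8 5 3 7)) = 6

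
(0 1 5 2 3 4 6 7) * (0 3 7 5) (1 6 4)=(0 6 5 2 7 3 1) 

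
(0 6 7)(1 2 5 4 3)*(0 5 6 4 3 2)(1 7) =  (0 4 2 6 1)(3 7 5)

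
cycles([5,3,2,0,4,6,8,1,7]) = (0 5 6 8 7 1 3)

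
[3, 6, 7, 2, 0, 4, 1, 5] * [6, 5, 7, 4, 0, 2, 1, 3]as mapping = [0→4, 1→1, 2→3, 3→7, 4→6, 5→0, 6→5, 7→2]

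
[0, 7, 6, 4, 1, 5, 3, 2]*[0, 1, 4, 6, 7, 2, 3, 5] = [0, 5, 3, 7, 1, 2, 6, 4]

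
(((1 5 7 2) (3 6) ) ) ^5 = (1 5 7 2) (3 6) 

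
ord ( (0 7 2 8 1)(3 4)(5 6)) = 10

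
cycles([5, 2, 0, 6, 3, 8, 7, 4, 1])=(0 5 8 1 2) (3 6 7 4) 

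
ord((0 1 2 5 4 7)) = 6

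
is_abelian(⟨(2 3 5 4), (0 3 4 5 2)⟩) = no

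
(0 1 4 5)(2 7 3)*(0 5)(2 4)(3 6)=(0 1 2 7 6 3 4)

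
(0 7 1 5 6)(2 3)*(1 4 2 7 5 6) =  (0 5 1 6)(2 3 7 4)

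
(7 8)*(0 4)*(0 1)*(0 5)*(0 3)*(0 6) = (0 4 1 5 3 6) (7 8) 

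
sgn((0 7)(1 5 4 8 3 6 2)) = -1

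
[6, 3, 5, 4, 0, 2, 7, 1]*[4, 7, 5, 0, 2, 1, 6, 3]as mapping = [0→6, 1→0, 2→1, 3→2, 4→4, 5→5, 6→3, 7→7]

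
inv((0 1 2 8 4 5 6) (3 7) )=(0 6 5 4 8 2 1) (3 7) 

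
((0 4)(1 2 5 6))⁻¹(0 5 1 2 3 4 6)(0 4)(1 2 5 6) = (0 1 4 6 2 5 3)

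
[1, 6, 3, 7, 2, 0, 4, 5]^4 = [2, 3, 0, 1, 5, 4, 7, 6]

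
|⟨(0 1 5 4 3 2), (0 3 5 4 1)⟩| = 720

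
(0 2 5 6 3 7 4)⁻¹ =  (0 4 7 3 6 5 2)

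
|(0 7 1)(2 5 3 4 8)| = 15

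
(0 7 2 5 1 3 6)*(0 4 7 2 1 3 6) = (0 2 5 3)(1 6 4 7)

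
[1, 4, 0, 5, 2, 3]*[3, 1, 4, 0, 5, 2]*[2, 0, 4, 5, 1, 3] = [0, 3, 5, 4, 1, 2]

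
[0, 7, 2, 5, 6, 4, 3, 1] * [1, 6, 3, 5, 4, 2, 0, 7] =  [1, 7, 3, 2, 0, 4, 5, 6]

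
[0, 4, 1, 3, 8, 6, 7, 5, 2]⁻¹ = [0, 2, 8, 3, 1, 7, 5, 6, 4]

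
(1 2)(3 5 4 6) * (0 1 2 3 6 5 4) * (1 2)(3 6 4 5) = (0 2 1 6 4 3 5)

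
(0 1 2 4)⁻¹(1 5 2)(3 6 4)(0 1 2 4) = (0 3 6)(2 5 4)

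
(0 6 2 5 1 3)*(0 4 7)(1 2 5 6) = (0 1 3 4 7)(2 6 5)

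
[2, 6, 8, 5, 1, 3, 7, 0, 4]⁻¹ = [7, 4, 0, 5, 8, 3, 1, 6, 2]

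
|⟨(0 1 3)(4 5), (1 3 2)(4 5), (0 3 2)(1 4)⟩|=720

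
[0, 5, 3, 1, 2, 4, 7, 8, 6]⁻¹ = [0, 3, 4, 2, 5, 1, 8, 6, 7]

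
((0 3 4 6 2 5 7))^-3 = (0 2 3 5 4 7 6)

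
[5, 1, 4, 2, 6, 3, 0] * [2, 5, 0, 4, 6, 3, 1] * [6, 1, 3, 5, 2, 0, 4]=[5, 0, 4, 6, 1, 2, 3]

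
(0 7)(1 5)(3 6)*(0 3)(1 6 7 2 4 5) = (0 2 4 5 6)(3 7)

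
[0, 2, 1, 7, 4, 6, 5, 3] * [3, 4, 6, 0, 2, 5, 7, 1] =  [3, 6, 4, 1, 2, 7, 5, 0]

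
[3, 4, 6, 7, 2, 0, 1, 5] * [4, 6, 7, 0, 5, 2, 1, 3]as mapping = [0→0, 1→5, 2→1, 3→3, 4→7, 5→4, 6→6, 7→2]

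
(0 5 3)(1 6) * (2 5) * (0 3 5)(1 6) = (0 2)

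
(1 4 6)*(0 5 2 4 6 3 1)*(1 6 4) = (0 5 2 1 4 3 6)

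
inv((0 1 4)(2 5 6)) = (0 4 1)(2 6 5)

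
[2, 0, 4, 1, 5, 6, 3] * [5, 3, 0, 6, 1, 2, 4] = [0, 5, 1, 3, 2, 4, 6]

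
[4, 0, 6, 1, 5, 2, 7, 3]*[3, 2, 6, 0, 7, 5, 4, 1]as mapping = [0→7, 1→3, 2→4, 3→2, 4→5, 5→6, 6→1, 7→0]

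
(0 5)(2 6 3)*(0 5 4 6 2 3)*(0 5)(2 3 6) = (0 4 2 3 6 5)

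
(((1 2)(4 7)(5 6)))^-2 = ()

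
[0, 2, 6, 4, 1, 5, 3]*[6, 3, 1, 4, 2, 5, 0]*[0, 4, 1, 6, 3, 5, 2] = [2, 4, 0, 1, 6, 5, 3]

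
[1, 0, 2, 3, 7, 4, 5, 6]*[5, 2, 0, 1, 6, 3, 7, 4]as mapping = [0→2, 1→5, 2→0, 3→1, 4→4, 5→6, 6→3, 7→7]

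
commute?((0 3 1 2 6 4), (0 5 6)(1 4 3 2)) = no:(0 3 1 2 6 4) * (0 5 6)(1 4 3 2) = (0 2)(3 4 5 6), (0 5 6)(1 4 3 2) * (0 3 1 2 6 4) = (0 5 4 1)(3 6)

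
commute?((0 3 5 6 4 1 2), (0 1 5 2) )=no:(0 3 5 6 4 1 2)*(0 1 5 2)=(0 3 2 1) (4 5 6), (0 1 5 2)*(0 3 5 6 4 1 2)=(0 2 3 5) (1 6 4) 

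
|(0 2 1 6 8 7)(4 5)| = 6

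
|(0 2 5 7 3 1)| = 6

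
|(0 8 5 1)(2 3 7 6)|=4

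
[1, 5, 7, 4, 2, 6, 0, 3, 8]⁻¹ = [6, 0, 4, 7, 3, 1, 5, 2, 8]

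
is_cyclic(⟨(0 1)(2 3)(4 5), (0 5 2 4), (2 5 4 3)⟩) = no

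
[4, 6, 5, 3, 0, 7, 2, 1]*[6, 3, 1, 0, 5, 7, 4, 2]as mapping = [0→5, 1→4, 2→7, 3→0, 4→6, 5→2, 6→1, 7→3]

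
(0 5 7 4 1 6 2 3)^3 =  (0 4 2 5 1 3 7 6)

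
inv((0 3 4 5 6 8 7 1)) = (0 1 7 8 6 5 4 3)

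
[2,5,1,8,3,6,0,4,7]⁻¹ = [6,2,0,4,7,1,5,8,3]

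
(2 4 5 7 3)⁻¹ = (2 3 7 5 4)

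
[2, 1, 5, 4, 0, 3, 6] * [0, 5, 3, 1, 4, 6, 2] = [3, 5, 6, 4, 0, 1, 2]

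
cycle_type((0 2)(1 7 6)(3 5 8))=2.3^2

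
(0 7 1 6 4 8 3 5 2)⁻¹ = (0 2 5 3 8 4 6 1 7)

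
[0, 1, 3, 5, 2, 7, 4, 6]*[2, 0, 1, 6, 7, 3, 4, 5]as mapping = [0→2, 1→0, 2→6, 3→3, 4→1, 5→5, 6→7, 7→4]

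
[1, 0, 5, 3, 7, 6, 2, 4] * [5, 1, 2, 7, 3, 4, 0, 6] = [1, 5, 4, 7, 6, 0, 2, 3]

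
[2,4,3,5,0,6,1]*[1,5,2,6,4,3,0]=[2,4,6,3,1,0,5]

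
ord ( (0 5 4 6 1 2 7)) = 7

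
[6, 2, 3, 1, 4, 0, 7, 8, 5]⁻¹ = [5, 3, 1, 2, 4, 8, 0, 6, 7]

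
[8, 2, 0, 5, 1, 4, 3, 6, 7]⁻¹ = [2, 4, 1, 6, 5, 3, 7, 8, 0]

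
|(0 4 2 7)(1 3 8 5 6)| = 20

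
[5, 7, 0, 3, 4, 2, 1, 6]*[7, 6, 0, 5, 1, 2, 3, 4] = [2, 4, 7, 5, 1, 0, 6, 3]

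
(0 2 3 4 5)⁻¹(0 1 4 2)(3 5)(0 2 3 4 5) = (0 4)(1 5 3 2)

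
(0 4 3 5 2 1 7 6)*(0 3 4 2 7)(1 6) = (0 2 6 3 5 7 1)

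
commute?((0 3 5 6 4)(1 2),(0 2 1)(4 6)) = no:(0 3 5 6 4)(1 2)*(0 2 1)(4 6) = (0 3 5 4 2),(0 2 1)(4 6)*(0 3 5 6 4)(1 2) = (0 1 3 5 6)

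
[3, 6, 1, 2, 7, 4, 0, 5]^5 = [0, 1, 2, 3, 5, 7, 6, 4]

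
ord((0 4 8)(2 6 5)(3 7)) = 6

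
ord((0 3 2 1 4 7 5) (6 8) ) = 14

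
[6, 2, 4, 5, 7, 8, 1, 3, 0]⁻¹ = [8, 6, 1, 7, 2, 3, 0, 4, 5]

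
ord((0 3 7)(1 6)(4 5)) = 6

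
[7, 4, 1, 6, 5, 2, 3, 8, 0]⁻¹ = [8, 2, 5, 6, 1, 4, 3, 0, 7]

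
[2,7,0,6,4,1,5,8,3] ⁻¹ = [2,5,0,8,4,6,3,1,7] 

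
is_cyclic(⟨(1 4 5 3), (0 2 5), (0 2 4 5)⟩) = no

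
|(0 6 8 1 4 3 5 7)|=8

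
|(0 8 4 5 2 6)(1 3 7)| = 6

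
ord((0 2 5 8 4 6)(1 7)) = 6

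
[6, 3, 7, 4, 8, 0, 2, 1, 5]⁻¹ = [5, 7, 6, 1, 3, 8, 0, 2, 4]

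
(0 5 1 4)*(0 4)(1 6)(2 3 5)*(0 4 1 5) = (0 2 3)(1 4)(5 6)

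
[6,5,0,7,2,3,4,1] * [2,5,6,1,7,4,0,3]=[0,4,2,3,6,1,7,5]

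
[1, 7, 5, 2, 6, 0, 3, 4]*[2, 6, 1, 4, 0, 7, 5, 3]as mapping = [0→6, 1→3, 2→7, 3→1, 4→5, 5→2, 6→4, 7→0]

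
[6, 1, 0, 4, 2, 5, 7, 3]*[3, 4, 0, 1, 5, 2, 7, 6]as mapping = [0→7, 1→4, 2→3, 3→5, 4→0, 5→2, 6→6, 7→1]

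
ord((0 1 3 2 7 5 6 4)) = 8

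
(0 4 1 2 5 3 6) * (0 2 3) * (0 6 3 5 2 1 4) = (1 5 6)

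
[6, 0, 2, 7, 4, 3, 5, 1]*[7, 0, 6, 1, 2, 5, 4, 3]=[4, 7, 6, 3, 2, 1, 5, 0]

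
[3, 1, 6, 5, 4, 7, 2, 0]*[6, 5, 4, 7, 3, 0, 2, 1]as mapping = [0→7, 1→5, 2→2, 3→0, 4→3, 5→1, 6→4, 7→6]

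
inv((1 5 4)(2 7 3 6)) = (1 4 5)(2 6 3 7)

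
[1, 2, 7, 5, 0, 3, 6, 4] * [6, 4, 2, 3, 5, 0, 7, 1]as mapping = [0→4, 1→2, 2→1, 3→0, 4→6, 5→3, 6→7, 7→5]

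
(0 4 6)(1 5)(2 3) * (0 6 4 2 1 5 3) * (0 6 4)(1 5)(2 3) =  (0 3 5 1 2 6 4)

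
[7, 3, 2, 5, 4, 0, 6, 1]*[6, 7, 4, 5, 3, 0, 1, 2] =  [2, 5, 4, 0, 3, 6, 1, 7]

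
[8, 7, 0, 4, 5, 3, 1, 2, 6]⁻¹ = [2, 6, 7, 5, 3, 4, 8, 1, 0]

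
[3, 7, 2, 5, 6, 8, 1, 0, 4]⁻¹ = [7, 6, 2, 0, 8, 3, 4, 1, 5]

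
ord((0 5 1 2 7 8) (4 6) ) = 6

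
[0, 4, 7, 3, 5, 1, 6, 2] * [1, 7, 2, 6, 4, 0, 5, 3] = [1, 4, 3, 6, 0, 7, 5, 2]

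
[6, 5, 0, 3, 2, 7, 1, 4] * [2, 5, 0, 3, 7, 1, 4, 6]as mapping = [0→4, 1→1, 2→2, 3→3, 4→0, 5→6, 6→5, 7→7]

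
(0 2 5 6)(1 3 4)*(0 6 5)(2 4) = (0 4 1 3 2)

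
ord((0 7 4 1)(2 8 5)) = 12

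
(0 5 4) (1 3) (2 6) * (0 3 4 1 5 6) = (0 6 2) (1 4 3 5) 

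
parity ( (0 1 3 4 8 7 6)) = even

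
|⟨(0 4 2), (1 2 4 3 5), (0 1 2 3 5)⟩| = 360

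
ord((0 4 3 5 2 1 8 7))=8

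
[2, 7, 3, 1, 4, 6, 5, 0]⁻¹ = [7, 3, 0, 2, 4, 6, 5, 1]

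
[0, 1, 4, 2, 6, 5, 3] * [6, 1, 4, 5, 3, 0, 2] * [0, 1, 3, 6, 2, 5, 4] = [4, 1, 6, 2, 3, 0, 5]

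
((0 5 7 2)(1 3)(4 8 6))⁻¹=(0 2 7 5)(1 3)(4 6 8)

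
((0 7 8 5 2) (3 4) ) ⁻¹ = (0 2 5 8 7) (3 4) 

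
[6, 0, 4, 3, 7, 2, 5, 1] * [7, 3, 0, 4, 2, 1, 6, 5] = [6, 7, 2, 4, 5, 0, 1, 3]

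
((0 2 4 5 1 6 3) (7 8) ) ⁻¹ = (0 3 6 1 5 4 2) (7 8) 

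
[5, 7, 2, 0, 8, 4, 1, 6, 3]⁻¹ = [3, 6, 2, 8, 5, 0, 7, 1, 4]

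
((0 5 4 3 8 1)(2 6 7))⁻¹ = (0 1 8 3 4 5)(2 7 6)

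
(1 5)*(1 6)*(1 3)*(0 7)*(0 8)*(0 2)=(0 7 8 2)(1 5 6 3)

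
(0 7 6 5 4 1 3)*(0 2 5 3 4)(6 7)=(0 6 3 2 5)(1 4)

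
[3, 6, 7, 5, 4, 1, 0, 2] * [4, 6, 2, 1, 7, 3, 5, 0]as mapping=[0→1, 1→5, 2→0, 3→3, 4→7, 5→6, 6→4, 7→2]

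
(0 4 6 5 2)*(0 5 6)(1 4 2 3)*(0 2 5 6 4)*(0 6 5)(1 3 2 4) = (1 6)(2 5)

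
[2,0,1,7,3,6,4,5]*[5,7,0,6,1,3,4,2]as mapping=[0→0,1→5,2→7,3→2,4→6,5→4,6→1,7→3]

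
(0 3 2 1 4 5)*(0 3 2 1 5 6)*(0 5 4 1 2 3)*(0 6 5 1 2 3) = (1 2 4 5 6)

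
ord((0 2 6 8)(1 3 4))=12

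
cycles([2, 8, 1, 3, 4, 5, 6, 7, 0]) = (0 2 1 8) 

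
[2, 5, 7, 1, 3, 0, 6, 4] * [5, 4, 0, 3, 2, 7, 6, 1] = [0, 7, 1, 4, 3, 5, 6, 2]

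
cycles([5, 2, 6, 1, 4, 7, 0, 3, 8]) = (0 5 7 3 1 2 6) 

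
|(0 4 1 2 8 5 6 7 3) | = 9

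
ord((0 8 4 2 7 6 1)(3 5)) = 14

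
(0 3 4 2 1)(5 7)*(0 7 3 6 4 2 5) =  (0 6 4 5 3 2 1 7)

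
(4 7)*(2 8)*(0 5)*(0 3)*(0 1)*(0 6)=(0 5 3 1 6)(2 8)(4 7)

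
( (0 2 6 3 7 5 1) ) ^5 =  (0 5 3 2 1 7 6) 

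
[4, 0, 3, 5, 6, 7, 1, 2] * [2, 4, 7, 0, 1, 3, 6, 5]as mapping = [0→1, 1→2, 2→0, 3→3, 4→6, 5→5, 6→4, 7→7]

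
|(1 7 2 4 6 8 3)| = 7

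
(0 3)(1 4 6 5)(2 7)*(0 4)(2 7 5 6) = (0 3 4 2 5 1)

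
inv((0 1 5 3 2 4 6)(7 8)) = (0 6 4 2 3 5 1)(7 8)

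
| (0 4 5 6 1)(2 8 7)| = 15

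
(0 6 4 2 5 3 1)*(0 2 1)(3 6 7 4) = (0 7 4 1 2 5 6 3)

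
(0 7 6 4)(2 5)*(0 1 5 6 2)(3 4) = (0 7 2 6 3 4 1 5)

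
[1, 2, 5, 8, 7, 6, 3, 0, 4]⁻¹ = [7, 0, 1, 6, 8, 2, 5, 4, 3]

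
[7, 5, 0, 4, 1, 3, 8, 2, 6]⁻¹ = [2, 4, 7, 5, 3, 1, 8, 0, 6]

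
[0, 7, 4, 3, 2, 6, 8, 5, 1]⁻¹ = [0, 8, 4, 3, 2, 7, 5, 1, 6]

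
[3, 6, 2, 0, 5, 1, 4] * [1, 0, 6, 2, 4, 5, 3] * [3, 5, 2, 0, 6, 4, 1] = [2, 0, 1, 5, 4, 3, 6]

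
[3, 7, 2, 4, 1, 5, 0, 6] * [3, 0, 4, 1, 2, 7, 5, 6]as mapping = [0→1, 1→6, 2→4, 3→2, 4→0, 5→7, 6→3, 7→5]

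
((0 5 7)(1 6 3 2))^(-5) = (0 5 7)(1 2 3 6)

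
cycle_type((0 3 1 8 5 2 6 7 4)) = 9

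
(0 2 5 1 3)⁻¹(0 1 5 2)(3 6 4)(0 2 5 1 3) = (0 6 4)(1 5 2 3)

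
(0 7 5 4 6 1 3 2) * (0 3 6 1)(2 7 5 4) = (0 5 2 3 7 4 1 6)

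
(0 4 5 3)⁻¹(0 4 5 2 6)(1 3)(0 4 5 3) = (0 1)(2 6 4 5 3)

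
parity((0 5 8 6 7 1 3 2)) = odd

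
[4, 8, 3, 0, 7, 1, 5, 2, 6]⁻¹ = [3, 5, 7, 2, 0, 6, 8, 4, 1]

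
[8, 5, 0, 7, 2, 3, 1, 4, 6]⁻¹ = [2, 6, 4, 5, 7, 1, 8, 3, 0]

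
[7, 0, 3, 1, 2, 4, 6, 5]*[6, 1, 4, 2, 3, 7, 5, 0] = [0, 6, 2, 1, 4, 3, 5, 7]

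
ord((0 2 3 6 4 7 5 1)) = 8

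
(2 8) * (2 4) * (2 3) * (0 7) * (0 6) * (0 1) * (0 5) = (0 7 6 1 5)(2 8 4 3)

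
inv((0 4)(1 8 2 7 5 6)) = (0 4)(1 6 5 7 2 8)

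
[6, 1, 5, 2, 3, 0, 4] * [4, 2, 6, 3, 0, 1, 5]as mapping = [0→5, 1→2, 2→1, 3→6, 4→3, 5→4, 6→0]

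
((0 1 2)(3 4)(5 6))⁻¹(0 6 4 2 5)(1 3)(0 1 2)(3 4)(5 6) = (0 6 1 5 3)(2 4)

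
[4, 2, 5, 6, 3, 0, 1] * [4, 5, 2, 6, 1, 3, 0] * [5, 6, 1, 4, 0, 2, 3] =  [6, 1, 4, 5, 3, 0, 2]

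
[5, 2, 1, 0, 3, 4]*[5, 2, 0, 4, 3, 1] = [1, 0, 2, 5, 4, 3]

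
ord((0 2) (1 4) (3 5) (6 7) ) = 2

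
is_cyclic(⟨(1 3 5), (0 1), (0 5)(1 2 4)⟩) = no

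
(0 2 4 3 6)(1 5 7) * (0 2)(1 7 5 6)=(1 6 2 4 3)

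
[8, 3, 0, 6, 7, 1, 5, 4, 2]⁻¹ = [2, 5, 8, 1, 7, 6, 3, 4, 0]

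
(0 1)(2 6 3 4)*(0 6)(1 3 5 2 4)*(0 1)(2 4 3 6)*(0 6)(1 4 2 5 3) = (1 5 2 4)(3 6)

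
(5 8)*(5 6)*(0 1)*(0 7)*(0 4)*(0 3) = (0 1 7 4 3)(5 8 6)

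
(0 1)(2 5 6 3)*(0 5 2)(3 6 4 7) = (0 1 5 4 7 3)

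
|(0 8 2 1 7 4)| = 6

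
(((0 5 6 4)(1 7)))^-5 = (0 4 6 5)(1 7)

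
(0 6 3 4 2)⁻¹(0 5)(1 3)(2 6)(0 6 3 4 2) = (0 3)(1 4)(5 6)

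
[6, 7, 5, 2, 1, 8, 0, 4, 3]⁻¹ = [6, 4, 3, 8, 7, 2, 0, 1, 5]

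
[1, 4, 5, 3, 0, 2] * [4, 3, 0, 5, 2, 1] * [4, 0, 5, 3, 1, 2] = [3, 5, 0, 2, 1, 4]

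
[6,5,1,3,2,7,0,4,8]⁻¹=[6,2,4,3,7,1,0,5,8]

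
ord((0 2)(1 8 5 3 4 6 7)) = 14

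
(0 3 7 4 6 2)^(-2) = (0 6 7)(2 4 3)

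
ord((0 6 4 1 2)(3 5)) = 10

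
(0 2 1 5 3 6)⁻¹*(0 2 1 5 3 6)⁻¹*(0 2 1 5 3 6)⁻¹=(0 5)(1 6)(2 3)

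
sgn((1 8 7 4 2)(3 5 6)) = 1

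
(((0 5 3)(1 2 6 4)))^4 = (0 5 3)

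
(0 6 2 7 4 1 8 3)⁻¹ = (0 3 8 1 4 7 2 6)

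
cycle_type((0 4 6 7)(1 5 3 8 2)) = 4.5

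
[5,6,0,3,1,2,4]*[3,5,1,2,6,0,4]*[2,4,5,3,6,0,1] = [2,6,3,5,0,4,1]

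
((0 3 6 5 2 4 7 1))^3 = (0 5 7 3 2 1 6 4)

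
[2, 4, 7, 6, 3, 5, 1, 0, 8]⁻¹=[7, 6, 0, 4, 1, 5, 3, 2, 8]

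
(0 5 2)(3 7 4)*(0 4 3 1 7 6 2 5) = (1 7 3 6 2 4)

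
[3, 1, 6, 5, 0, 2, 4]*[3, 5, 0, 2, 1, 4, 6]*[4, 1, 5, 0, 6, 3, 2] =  [5, 3, 2, 6, 0, 4, 1]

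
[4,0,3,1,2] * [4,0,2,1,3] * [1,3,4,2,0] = [2,0,3,1,4]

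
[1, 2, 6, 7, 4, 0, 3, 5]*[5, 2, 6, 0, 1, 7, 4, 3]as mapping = [0→2, 1→6, 2→4, 3→3, 4→1, 5→5, 6→0, 7→7]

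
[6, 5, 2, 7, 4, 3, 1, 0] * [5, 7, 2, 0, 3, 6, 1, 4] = [1, 6, 2, 4, 3, 0, 7, 5]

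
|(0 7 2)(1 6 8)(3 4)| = 6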